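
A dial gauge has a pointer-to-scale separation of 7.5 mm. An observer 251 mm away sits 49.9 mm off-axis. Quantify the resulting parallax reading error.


error = h * offset / d
= 7.5 * 49.9 / 251
= 1.4910

1.4910


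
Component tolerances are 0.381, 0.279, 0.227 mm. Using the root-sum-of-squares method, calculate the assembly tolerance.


RSS = sqrt(0.381^2 + 0.279^2 + 0.227^2)
= sqrt(0.274531)
= 0.5240

0.5240


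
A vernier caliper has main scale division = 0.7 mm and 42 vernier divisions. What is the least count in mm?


LC = MSD / n_div
= 0.7 / 42
= 0.0167

0.0167


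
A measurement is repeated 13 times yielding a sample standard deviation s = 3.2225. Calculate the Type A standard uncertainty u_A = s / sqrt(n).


u_A = s / sqrt(n)
u_A = 3.2225 / sqrt(13)
u_A = 3.2225 / 3.6055513
u_A = 0.8938

0.8938


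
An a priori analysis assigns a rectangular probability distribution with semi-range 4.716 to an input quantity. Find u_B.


u_B = half_width / sqrt(3)
u_B = 4.716 / 1.7320508
u_B = 2.7228

2.7228


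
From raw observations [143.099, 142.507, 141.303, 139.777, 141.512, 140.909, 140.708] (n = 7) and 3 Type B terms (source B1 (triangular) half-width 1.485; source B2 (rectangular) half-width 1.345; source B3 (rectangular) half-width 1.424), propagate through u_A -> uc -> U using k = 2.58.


mean = (143.099 + 142.507 + 141.303 + 139.777 + 141.512 + 140.909 + 140.708) / 7 = 141.4021429
s = sqrt(sum((x - mean)^2)/(n-1)) = 1.1171425
u_A = s / sqrt(n) = 1.1171425 / sqrt(7) = 0.42224018
u_B1 = 1.485 / sqrt(6) = 0.60624871
u_B2 = 1.345 / sqrt(3) = 0.77653611
u_B3 = 1.424 / sqrt(3) = 0.82214678
uc = sqrt(0.42224018^2 + 0.60624871^2 + 0.77653611^2 + 0.82214678^2) = 1.350836
U = k * uc = 2.58 * 1.350836
U = 3.4852

3.4852


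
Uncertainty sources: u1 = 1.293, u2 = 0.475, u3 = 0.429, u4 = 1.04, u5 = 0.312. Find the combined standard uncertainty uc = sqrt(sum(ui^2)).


uc = sqrt(1.293^2 + 0.475^2 + 0.429^2 + 1.04^2 + 0.312^2)
uc = sqrt(3.260459)
uc = 1.8057

1.8057


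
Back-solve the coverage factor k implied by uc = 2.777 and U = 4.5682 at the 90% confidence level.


k = U / uc
k = 4.5682 / 2.777
k = 1.645

1.645


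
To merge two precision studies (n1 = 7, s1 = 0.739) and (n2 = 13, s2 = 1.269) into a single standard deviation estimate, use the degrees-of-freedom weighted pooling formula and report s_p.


s_p = sqrt(((n1-1)*s1^2 + (n2-1)*s2^2) / (n1+n2-2))
numerator = (7-1)*0.739^2 + (13-1)*1.269^2 = 3.276726 + 19.324332 = 22.601058
denominator = 7 + 13 - 2 = 18
s_p^2 = 22.601058 / 18 = 1.2556143
s_p = sqrt(1.2556143) = 1.1205

1.1205


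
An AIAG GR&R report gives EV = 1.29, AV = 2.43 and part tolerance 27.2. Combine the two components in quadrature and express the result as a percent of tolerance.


GRR = sqrt(EV^2 + AV^2) = sqrt(1.29^2 + 2.43^2) = 2.7511816
%GRR = GRR / tol * 100 = 2.7511816 / 27.2 * 100
%GRR = 10.1146

10.1146


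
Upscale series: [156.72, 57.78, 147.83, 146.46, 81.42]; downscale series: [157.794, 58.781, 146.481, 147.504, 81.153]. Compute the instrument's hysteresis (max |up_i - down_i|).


|156.72 - 157.794| = 1.0740
|57.78 - 58.781| = 1.0010
|147.83 - 146.481| = 1.3490
|146.46 - 147.504| = 1.0440
|81.42 - 81.153| = 0.2670
hysteresis = max(diffs) = 1.3490

1.3490


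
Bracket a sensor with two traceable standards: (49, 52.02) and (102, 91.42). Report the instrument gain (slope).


slope = (y2 - y1) / (x2 - x1)
= (91.42 - 52.02) / (102 - 49)
= 39.4000 / 53
= 0.7434

0.7434


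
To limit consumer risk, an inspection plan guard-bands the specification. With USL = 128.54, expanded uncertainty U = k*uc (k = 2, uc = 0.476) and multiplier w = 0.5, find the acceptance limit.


U = k * uc = 2 * 0.476 = 0.952
guard band g = w * U = 0.5 * 0.952 = 0.476
AL = USL - g = 128.54 - 0.476
AL = 128.0640

128.0640


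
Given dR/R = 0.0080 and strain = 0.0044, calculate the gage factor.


GF = (dR/R) / epsilon
= 0.0080 / 0.0044
= 1.8182

1.8182


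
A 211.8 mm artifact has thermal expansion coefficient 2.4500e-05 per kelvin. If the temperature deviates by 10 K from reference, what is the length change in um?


dL = L * alpha * dT
= 211.8 * 2.4500e-05 * 10
= 0.0518910 mm
dL_um = 0.0518910 * 1000 = 51.8910 um

51.8910


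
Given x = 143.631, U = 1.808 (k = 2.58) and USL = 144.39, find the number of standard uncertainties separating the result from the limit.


u = U / k = 1.808 / 2.58 = 0.70077519
margin = |USL - x| = |144.39 - 143.631| = 0.759
z = margin / u = 0.759 / 0.70077519
z = 1.0831

1.0831


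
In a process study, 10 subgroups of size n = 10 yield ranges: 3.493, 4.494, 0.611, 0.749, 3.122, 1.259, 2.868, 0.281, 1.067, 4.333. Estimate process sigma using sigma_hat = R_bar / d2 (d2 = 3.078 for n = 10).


R_bar = (3.493 + 4.494 + 0.611 + 0.749 + 3.122 + 1.259 + 2.868 + 0.281 + 1.067 + 4.333) / 10
R_bar = 22.277 / 10 = 2.2277
sigma_hat = R_bar / d2 = 2.2277 / 3.078 = 0.7237

0.7237


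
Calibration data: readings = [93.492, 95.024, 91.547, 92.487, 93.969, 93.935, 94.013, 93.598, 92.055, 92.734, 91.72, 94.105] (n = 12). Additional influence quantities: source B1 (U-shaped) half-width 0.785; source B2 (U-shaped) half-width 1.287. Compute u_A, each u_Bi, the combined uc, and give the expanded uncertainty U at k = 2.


mean = (93.492 + 95.024 + 91.547 + 92.487 + 93.969 + 93.935 + 94.013 + 93.598 + 92.055 + 92.734 + 91.72 + 94.105) / 12 = 93.22325
s = sqrt(sum((x - mean)^2)/(n-1)) = 1.0927487
u_A = s / sqrt(n) = 1.0927487 / sqrt(12) = 0.31544938
u_B1 = 0.785 / sqrt(2) = 0.55507882
u_B2 = 1.287 / sqrt(2) = 0.91004643
uc = sqrt(0.31544938^2 + 0.55507882^2 + 0.91004643^2) = 1.1116678
U = k * uc = 2 * 1.1116678
U = 2.2233

2.2233


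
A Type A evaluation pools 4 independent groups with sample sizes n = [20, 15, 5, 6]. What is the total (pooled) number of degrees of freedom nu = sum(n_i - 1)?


nu = sum_i (n_i - 1)
nu = ((20 - 1) + (15 - 1) + (5 - 1) + (6 - 1))
nu = 19 + 14 + 4 + 5
nu = 42

42


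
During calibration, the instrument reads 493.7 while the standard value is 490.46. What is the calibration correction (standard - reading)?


Correction = standard - reading
= 490.46 - 493.7
= -3.2400

-3.2400


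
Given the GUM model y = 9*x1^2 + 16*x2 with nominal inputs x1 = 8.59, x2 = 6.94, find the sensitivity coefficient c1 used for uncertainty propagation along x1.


y = 9*x1^2 + 16*x2
dy/dx1 = 2*9*x1
Evaluate at x1 = 8.59: c1 = 18 * 8.59
c1 = 154.6200

154.6200


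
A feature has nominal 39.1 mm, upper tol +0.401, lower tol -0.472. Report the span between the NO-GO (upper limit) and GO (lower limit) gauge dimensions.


GO = nominal - lower_tol (smallest hole = maximum material condition)
GO = 39.1 - 0.472 = 38.628
NO-GO = nominal + upper_tol (largest hole = least material condition)
NO-GO = 39.1 + 0.401 = 39.501
spread = NO-GO - GO = 39.501 - 38.628 = 0.8730

0.8730


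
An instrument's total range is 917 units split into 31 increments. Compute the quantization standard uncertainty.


resolution = range / divisions
resolution = 917 / 31 = 29.580645
u_res = resolution / (2*sqrt(3))
u_res = 29.580645 / 3.4641016
u_res = 8.5392

8.5392


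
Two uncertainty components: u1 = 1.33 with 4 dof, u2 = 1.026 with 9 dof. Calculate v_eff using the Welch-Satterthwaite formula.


uc = sqrt(u1^2 + u2^2) = sqrt(1.33^2 + 1.026^2) = 1.6797547
v_eff = uc^4 / (u1^4/v1 + u2^4/v2)
= 1.6797547^4 / (1.33^4/4 + 1.026^4/9)
= 7.9612903 / 0.905377
v_eff = 8.7933

8.7933


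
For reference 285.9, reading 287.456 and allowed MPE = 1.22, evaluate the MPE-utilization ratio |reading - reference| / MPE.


e = indication - reference = 287.456 - 285.9 = 1.5560
|e| = 1.5560
ratio = |e| / MPE = 1.5560 / 1.22
ratio = 1.2754

1.2754


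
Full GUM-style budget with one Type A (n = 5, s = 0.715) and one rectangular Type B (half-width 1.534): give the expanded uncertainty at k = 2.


u_A = s / sqrt(n) = 0.715 / sqrt(5) = 0.31975772
u_B = half_width / sqrt(3) = 1.534 / sqrt(3) = 0.88565531
uc = sqrt(u_A^2 + u_B^2) = sqrt(0.31975772^2 + 0.88565531^2) = 0.9416105
U = k * uc = 2 * 0.9416105
U = 1.8832

1.8832


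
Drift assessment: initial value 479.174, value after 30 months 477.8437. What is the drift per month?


rate = (v2 - v1) / months
= (477.8437 - 479.174) / 30
= -1.3303 / 30
= -0.0443

-0.0443


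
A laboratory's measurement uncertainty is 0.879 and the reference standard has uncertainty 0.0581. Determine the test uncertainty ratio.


TUR = u_lab / u_ref
= 0.879 / 0.0581
= 15.1291

15.1291


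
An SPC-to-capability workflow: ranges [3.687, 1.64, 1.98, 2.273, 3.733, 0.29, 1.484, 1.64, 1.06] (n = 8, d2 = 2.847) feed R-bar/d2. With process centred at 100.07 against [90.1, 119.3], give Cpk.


R_bar = (3.687 + 1.64 + 1.98 + 2.273 + 3.733 + 0.29 + 1.484 + 1.64 + 1.06) / 9 = 1.9763333
sigma = R_bar / d2 = 1.9763333 / 2.847 = 0.694181
Cp = (USL - LSL)/(6*sigma) = (119.3 - 90.1)/(6*0.694181) = 7.0107
Cpu = (119.3 - 100.07)/(3*0.694181) = 9.2339
Cpl = (100.07 - 90.1)/(3*0.694181) = 4.7874
Cpk = min(Cpu, Cpl) = 4.7874

4.7874


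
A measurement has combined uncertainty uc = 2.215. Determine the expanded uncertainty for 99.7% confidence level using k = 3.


U = k * uc
U = 3 * 2.215
U = 6.6450

6.6450


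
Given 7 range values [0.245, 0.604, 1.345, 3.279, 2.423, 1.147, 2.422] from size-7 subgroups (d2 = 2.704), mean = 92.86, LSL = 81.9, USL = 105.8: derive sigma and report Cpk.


R_bar = (0.245 + 0.604 + 1.345 + 3.279 + 2.423 + 1.147 + 2.422) / 7 = 1.6378571
sigma = R_bar / d2 = 1.6378571 / 2.704 = 0.60571638
Cp = (USL - LSL)/(6*sigma) = (105.8 - 81.9)/(6*0.60571638) = 6.5762
Cpu = (105.8 - 92.86)/(3*0.60571638) = 7.1210
Cpl = (92.86 - 81.9)/(3*0.60571638) = 6.0314
Cpk = min(Cpu, Cpl) = 6.0314

6.0314


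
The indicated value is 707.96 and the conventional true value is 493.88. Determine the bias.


Systematic error = measured - true
= 707.96 - 493.88
= 214.0800

214.0800


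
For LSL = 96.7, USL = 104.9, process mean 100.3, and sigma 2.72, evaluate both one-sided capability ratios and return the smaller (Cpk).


Cpu = (USL - mean) / (3*sigma) = (104.9 - 100.3) / (3*2.72) = 0.5637
Cpl = (mean - LSL) / (3*sigma) = (100.3 - 96.7) / (3*2.72) = 0.4412
Cpk = min(Cpu, Cpl) = 0.4412

0.4412


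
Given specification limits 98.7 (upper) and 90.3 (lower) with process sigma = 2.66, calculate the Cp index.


Cp = (USL - LSL) / (6 * sigma)
= (98.7 - 90.3) / (6 * 2.66)
= 8.4000 / 15.9600
= 0.5263

0.5263


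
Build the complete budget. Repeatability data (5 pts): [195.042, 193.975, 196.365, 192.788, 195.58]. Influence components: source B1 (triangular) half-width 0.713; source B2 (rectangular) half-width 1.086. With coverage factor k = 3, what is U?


mean = (195.042 + 193.975 + 196.365 + 192.788 + 195.58) / 5 = 194.75
s = sqrt(sum((x - mean)^2)/(n-1)) = 1.3993264
u_A = s / sqrt(n) = 1.3993264 / sqrt(5) = 0.62579779
u_B1 = 0.713 / sqrt(6) = 0.29108103
u_B2 = 1.086 / sqrt(3) = 0.62700239
uc = sqrt(0.62579779^2 + 0.29108103^2 + 0.62700239^2) = 0.93246074
U = k * uc = 3 * 0.93246074
U = 2.7974

2.7974


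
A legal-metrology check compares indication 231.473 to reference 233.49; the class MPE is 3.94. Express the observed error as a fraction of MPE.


e = indication - reference = 231.473 - 233.49 = -2.0170
|e| = 2.0170
ratio = |e| / MPE = 2.0170 / 3.94
ratio = 0.5119

0.5119


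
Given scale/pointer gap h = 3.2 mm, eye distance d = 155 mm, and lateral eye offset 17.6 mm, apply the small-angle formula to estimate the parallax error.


error = h * offset / d
= 3.2 * 17.6 / 155
= 0.3634

0.3634


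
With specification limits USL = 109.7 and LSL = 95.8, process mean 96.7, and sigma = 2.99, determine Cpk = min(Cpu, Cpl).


Cpu = (USL - mean) / (3*sigma) = (109.7 - 96.7) / (3*2.99) = 1.4493
Cpl = (mean - LSL) / (3*sigma) = (96.7 - 95.8) / (3*2.99) = 0.1003
Cpk = min(Cpu, Cpl) = 0.1003

0.1003


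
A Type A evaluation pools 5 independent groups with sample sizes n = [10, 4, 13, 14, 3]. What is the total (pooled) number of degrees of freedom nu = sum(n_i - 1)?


nu = sum_i (n_i - 1)
nu = ((10 - 1) + (4 - 1) + (13 - 1) + (14 - 1) + (3 - 1))
nu = 9 + 3 + 12 + 13 + 2
nu = 39

39


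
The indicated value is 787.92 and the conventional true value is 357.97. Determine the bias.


Systematic error = measured - true
= 787.92 - 357.97
= 429.9500

429.9500


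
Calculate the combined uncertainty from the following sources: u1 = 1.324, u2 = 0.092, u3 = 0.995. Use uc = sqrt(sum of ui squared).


uc = sqrt(1.324^2 + 0.092^2 + 0.995^2)
uc = sqrt(2.751465)
uc = 1.6588

1.6588


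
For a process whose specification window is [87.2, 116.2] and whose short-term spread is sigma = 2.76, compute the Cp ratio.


Cp = (USL - LSL) / (6 * sigma)
= (116.2 - 87.2) / (6 * 2.76)
= 29.0000 / 16.5600
= 1.7512

1.7512


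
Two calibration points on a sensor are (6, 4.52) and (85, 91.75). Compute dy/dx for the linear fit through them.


slope = (y2 - y1) / (x2 - x1)
= (91.75 - 4.52) / (85 - 6)
= 87.2300 / 79
= 1.1042

1.1042


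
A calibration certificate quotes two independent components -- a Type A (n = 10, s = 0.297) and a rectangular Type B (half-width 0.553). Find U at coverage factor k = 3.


u_A = s / sqrt(n) = 0.297 / sqrt(10) = 0.093919647
u_B = half_width / sqrt(3) = 0.553 / sqrt(3) = 0.3192747
uc = sqrt(u_A^2 + u_B^2) = sqrt(0.093919647^2 + 0.3192747^2) = 0.33280209
U = k * uc = 3 * 0.33280209
U = 0.9984

0.9984


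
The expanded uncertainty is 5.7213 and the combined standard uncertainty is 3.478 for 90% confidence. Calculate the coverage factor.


k = U / uc
k = 5.7213 / 3.478
k = 1.645

1.645


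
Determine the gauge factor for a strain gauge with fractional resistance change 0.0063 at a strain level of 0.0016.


GF = (dR/R) / epsilon
= 0.0063 / 0.0016
= 3.9375

3.9375


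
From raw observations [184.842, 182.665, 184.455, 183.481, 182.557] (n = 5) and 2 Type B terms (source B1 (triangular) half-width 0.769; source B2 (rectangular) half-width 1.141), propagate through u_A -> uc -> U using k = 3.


mean = (184.842 + 182.665 + 184.455 + 183.481 + 182.557) / 5 = 183.6
s = sqrt(sum((x - mean)^2)/(n-1)) = 1.0307551
u_A = s / sqrt(n) = 1.0307551 / sqrt(5) = 0.46096769
u_B1 = 0.769 / sqrt(6) = 0.31394294
u_B2 = 1.141 / sqrt(3) = 0.65875666
uc = sqrt(0.46096769^2 + 0.31394294^2 + 0.65875666^2) = 0.86314061
U = k * uc = 3 * 0.86314061
U = 2.5894

2.5894


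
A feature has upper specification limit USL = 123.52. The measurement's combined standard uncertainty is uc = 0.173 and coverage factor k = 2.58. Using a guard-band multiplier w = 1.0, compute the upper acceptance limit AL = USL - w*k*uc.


U = k * uc = 2.58 * 0.173 = 0.44634
guard band g = w * U = 1.0 * 0.44634 = 0.44634
AL = USL - g = 123.52 - 0.44634
AL = 123.0737

123.0737


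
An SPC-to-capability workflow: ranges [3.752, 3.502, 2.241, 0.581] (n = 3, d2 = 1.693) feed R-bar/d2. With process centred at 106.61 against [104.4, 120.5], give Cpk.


R_bar = (3.752 + 3.502 + 2.241 + 0.581) / 4 = 2.519
sigma = R_bar / d2 = 2.519 / 1.693 = 1.4878913
Cp = (USL - LSL)/(6*sigma) = (120.5 - 104.4)/(6*1.4878913) = 1.8034
Cpu = (120.5 - 106.61)/(3*1.4878913) = 3.1118
Cpl = (106.61 - 104.4)/(3*1.4878913) = 0.4951
Cpk = min(Cpu, Cpl) = 0.4951

0.4951


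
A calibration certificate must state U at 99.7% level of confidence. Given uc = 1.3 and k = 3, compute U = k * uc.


U = k * uc
U = 3 * 1.3
U = 3.9000

3.9000


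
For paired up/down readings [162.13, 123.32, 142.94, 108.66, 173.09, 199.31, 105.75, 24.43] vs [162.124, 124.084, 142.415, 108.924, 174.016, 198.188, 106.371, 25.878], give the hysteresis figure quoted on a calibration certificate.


|162.13 - 162.124| = 0.0060
|123.32 - 124.084| = 0.7640
|142.94 - 142.415| = 0.5250
|108.66 - 108.924| = 0.2640
|173.09 - 174.016| = 0.9260
|199.31 - 198.188| = 1.1220
|105.75 - 106.371| = 0.6210
|24.43 - 25.878| = 1.4480
hysteresis = max(diffs) = 1.4480

1.4480


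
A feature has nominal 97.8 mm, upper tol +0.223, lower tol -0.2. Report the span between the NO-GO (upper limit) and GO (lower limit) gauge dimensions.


GO = nominal - lower_tol (smallest hole = maximum material condition)
GO = 97.8 - 0.2 = 97.6
NO-GO = nominal + upper_tol (largest hole = least material condition)
NO-GO = 97.8 + 0.223 = 98.023
spread = NO-GO - GO = 98.023 - 97.6 = 0.4230

0.4230


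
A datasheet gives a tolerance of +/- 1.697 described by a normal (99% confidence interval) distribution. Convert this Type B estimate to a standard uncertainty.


u_B = half_width / 2.576
u_B = 1.697 / 2.576
u_B = 0.6588

0.6588


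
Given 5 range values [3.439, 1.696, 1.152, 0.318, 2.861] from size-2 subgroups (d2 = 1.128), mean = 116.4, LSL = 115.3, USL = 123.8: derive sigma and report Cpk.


R_bar = (3.439 + 1.696 + 1.152 + 0.318 + 2.861) / 5 = 1.8932
sigma = R_bar / d2 = 1.8932 / 1.128 = 1.6783688
Cp = (USL - LSL)/(6*sigma) = (123.8 - 115.3)/(6*1.6783688) = 0.8441
Cpu = (123.8 - 116.4)/(3*1.6783688) = 1.4697
Cpl = (116.4 - 115.3)/(3*1.6783688) = 0.2185
Cpk = min(Cpu, Cpl) = 0.2185

0.2185


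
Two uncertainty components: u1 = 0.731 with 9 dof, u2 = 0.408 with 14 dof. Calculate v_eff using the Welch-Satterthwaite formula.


uc = sqrt(u1^2 + u2^2) = sqrt(0.731^2 + 0.408^2) = 0.83715291
v_eff = uc^4 / (u1^4/v1 + u2^4/v2)
= 0.83715291^4 / (0.731^4/9 + 0.408^4/14)
= 0.49115567 / 0.033706158
v_eff = 14.5717

14.5717


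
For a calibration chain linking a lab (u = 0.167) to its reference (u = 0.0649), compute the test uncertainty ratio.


TUR = u_lab / u_ref
= 0.167 / 0.0649
= 2.5732

2.5732


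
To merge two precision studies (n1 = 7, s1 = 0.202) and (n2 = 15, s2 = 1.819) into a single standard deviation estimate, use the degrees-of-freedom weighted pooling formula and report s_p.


s_p = sqrt(((n1-1)*s1^2 + (n2-1)*s2^2) / (n1+n2-2))
numerator = (7-1)*0.202^2 + (15-1)*1.819^2 = 0.244824 + 46.322654 = 46.567478
denominator = 7 + 15 - 2 = 20
s_p^2 = 46.567478 / 20 = 2.3283739
s_p = sqrt(2.3283739) = 1.5259

1.5259


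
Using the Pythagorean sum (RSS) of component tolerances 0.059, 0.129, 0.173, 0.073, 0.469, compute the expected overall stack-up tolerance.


RSS = sqrt(0.059^2 + 0.129^2 + 0.173^2 + 0.073^2 + 0.469^2)
= sqrt(0.275341)
= 0.5247

0.5247


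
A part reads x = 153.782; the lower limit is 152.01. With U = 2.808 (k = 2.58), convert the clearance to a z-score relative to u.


u = U / k = 2.808 / 2.58 = 1.0883721
margin = |LSL - x| = |152.01 - 153.782| = 1.772
z = margin / u = 1.772 / 1.0883721
z = 1.6281

1.6281


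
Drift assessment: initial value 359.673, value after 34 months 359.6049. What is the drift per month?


rate = (v2 - v1) / months
= (359.6049 - 359.673) / 34
= -0.0681 / 34
= -0.0020

-0.0020


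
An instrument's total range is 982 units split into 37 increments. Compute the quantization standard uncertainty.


resolution = range / divisions
resolution = 982 / 37 = 26.540541
u_res = resolution / (2*sqrt(3))
u_res = 26.540541 / 3.4641016
u_res = 7.6616

7.6616


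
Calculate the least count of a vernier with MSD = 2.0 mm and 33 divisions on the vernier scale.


LC = MSD / n_div
= 2.0 / 33
= 0.0606

0.0606


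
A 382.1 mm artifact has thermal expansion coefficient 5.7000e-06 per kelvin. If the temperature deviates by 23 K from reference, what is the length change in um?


dL = L * alpha * dT
= 382.1 * 5.7000e-06 * 23
= 0.0500933 mm
dL_um = 0.0500933 * 1000 = 50.0933 um

50.0933


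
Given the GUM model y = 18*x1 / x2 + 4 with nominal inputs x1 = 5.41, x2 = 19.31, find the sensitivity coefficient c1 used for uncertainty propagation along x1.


y = 18*x1 / x2 + 4
dy/dx1 = 18/x2
Evaluate at x2 = 19.31: c1 = 18 / 19.31
c1 = 0.9322

0.9322


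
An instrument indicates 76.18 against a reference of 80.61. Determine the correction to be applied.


Correction = standard - reading
= 80.61 - 76.18
= 4.4300

4.4300


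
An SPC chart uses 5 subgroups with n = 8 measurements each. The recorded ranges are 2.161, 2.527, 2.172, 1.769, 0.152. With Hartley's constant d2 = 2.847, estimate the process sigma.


R_bar = (2.161 + 2.527 + 2.172 + 1.769 + 0.152) / 5
R_bar = 8.781 / 5 = 1.7562
sigma_hat = R_bar / d2 = 1.7562 / 2.847 = 0.6169

0.6169


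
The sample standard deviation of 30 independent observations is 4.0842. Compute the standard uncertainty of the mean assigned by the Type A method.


u_A = s / sqrt(n)
u_A = 4.0842 / sqrt(30)
u_A = 4.0842 / 5.4772256
u_A = 0.7457

0.7457


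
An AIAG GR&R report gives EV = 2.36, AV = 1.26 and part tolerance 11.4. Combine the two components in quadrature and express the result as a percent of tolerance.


GRR = sqrt(EV^2 + AV^2) = sqrt(2.36^2 + 1.26^2) = 2.6752944
%GRR = GRR / tol * 100 = 2.6752944 / 11.4 * 100
%GRR = 23.4675

23.4675


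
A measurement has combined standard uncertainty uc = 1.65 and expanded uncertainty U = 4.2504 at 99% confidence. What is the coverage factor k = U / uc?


k = U / uc
k = 4.2504 / 1.65
k = 2.576

2.576


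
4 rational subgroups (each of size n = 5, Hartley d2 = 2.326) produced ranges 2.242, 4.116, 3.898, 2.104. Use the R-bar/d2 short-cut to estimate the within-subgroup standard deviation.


R_bar = (2.242 + 4.116 + 3.898 + 2.104) / 4
R_bar = 12.36 / 4 = 3.09
sigma_hat = R_bar / d2 = 3.09 / 2.326 = 1.3285

1.3285


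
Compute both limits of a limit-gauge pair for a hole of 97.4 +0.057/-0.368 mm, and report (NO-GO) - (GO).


GO = nominal - lower_tol (smallest hole = maximum material condition)
GO = 97.4 - 0.368 = 97.032
NO-GO = nominal + upper_tol (largest hole = least material condition)
NO-GO = 97.4 + 0.057 = 97.457
spread = NO-GO - GO = 97.457 - 97.032 = 0.4250

0.4250


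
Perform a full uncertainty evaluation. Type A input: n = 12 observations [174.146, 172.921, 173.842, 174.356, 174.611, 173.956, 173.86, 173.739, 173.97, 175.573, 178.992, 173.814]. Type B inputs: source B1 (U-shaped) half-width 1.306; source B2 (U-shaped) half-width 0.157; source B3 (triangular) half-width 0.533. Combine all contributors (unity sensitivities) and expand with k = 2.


mean = (174.146 + 172.921 + 173.842 + 174.356 + 174.611 + 173.956 + 173.86 + 173.739 + 173.97 + 175.573 + 178.992 + 173.814) / 12 = 174.4816667
s = sqrt(sum((x - mean)^2)/(n-1)) = 1.5505451
u_A = s / sqrt(n) = 1.5505451 / sqrt(12) = 0.44760382
u_B1 = 1.306 / sqrt(2) = 0.92348146
u_B2 = 0.157 / sqrt(2) = 0.11101576
u_B3 = 0.533 / sqrt(6) = 0.21759634
uc = sqrt(0.44760382^2 + 0.92348146^2 + 0.11101576^2 + 0.21759634^2) = 1.0549122
U = k * uc = 2 * 1.0549122
U = 2.1098

2.1098


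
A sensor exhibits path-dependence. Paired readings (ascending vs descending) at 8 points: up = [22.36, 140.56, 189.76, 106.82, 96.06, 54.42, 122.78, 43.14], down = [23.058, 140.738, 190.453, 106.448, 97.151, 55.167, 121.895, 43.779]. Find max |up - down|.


|22.36 - 23.058| = 0.6980
|140.56 - 140.738| = 0.1780
|189.76 - 190.453| = 0.6930
|106.82 - 106.448| = 0.3720
|96.06 - 97.151| = 1.0910
|54.42 - 55.167| = 0.7470
|122.78 - 121.895| = 0.8850
|43.14 - 43.779| = 0.6390
hysteresis = max(diffs) = 1.0910

1.0910


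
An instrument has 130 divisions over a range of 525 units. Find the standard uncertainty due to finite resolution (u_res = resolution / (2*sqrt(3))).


resolution = range / divisions
resolution = 525 / 130 = 4.0384615
u_res = resolution / (2*sqrt(3))
u_res = 4.0384615 / 3.4641016
u_res = 1.1658

1.1658


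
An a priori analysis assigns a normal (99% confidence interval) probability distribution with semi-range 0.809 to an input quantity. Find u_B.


u_B = half_width / 2.576
u_B = 0.809 / 2.576
u_B = 0.3141

0.3141


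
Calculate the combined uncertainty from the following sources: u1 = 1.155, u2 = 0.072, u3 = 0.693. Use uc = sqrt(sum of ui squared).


uc = sqrt(1.155^2 + 0.072^2 + 0.693^2)
uc = sqrt(1.819458)
uc = 1.3489

1.3489


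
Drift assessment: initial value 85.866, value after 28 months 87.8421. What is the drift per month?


rate = (v2 - v1) / months
= (87.8421 - 85.866) / 28
= 1.9761 / 28
= 0.0706

0.0706


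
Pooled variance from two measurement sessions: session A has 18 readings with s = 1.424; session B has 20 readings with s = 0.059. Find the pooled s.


s_p = sqrt(((n1-1)*s1^2 + (n2-1)*s2^2) / (n1+n2-2))
numerator = (18-1)*1.424^2 + (20-1)*0.059^2 = 34.472192 + 0.066139 = 34.538331
denominator = 18 + 20 - 2 = 36
s_p^2 = 34.538331 / 36 = 0.95939808
s_p = sqrt(0.95939808) = 0.9795

0.9795


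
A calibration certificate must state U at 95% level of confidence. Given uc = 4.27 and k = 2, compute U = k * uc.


U = k * uc
U = 2 * 4.27
U = 8.5400

8.5400


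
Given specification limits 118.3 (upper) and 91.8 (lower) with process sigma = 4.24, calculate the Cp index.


Cp = (USL - LSL) / (6 * sigma)
= (118.3 - 91.8) / (6 * 4.24)
= 26.5000 / 25.4400
= 1.0417

1.0417


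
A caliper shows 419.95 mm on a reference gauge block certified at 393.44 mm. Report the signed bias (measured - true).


Systematic error = measured - true
= 419.95 - 393.44
= 26.5100

26.5100


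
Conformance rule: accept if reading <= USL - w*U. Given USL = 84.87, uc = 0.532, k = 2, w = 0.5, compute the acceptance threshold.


U = k * uc = 2 * 0.532 = 1.064
guard band g = w * U = 0.5 * 1.064 = 0.532
AL = USL - g = 84.87 - 0.532
AL = 84.3380

84.3380


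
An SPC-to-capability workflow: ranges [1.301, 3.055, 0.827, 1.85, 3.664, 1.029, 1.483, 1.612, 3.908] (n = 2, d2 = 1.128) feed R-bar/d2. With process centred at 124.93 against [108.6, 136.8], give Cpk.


R_bar = (1.301 + 3.055 + 0.827 + 1.85 + 3.664 + 1.029 + 1.483 + 1.612 + 3.908) / 9 = 2.081
sigma = R_bar / d2 = 2.081 / 1.128 = 1.8448582
Cp = (USL - LSL)/(6*sigma) = (136.8 - 108.6)/(6*1.8448582) = 2.5476
Cpu = (136.8 - 124.93)/(3*1.8448582) = 2.1447
Cpl = (124.93 - 108.6)/(3*1.8448582) = 2.9505
Cpk = min(Cpu, Cpl) = 2.1447

2.1447


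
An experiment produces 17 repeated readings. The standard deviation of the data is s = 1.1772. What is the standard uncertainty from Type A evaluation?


u_A = s / sqrt(n)
u_A = 1.1772 / sqrt(17)
u_A = 1.1772 / 4.1231056
u_A = 0.2855

0.2855


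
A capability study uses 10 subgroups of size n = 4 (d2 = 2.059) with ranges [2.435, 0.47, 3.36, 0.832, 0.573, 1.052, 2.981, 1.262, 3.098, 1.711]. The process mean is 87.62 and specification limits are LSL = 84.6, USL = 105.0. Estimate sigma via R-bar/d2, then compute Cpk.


R_bar = (2.435 + 0.47 + 3.36 + 0.832 + 0.573 + 1.052 + 2.981 + 1.262 + 3.098 + 1.711) / 10 = 1.7774
sigma = R_bar / d2 = 1.7774 / 2.059 = 0.86323458
Cp = (USL - LSL)/(6*sigma) = (105.0 - 84.6)/(6*0.86323458) = 3.9387
Cpu = (105.0 - 87.62)/(3*0.86323458) = 6.7112
Cpl = (87.62 - 84.6)/(3*0.86323458) = 1.1662
Cpk = min(Cpu, Cpl) = 1.1662

1.1662


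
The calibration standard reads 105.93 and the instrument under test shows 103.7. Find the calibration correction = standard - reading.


Correction = standard - reading
= 105.93 - 103.7
= 2.2300

2.2300


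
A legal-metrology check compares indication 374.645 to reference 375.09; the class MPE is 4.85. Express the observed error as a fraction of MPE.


e = indication - reference = 374.645 - 375.09 = -0.4450
|e| = 0.4450
ratio = |e| / MPE = 0.4450 / 4.85
ratio = 0.0918

0.0918


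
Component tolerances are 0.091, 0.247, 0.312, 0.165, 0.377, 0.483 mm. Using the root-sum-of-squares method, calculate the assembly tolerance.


RSS = sqrt(0.091^2 + 0.247^2 + 0.312^2 + 0.165^2 + 0.377^2 + 0.483^2)
= sqrt(0.569277)
= 0.7545

0.7545


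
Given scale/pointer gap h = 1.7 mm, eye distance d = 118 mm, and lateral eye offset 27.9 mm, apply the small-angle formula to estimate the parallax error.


error = h * offset / d
= 1.7 * 27.9 / 118
= 0.4019

0.4019


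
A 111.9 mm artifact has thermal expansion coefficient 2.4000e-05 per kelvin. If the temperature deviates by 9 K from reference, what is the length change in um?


dL = L * alpha * dT
= 111.9 * 2.4000e-05 * 9
= 0.0241704 mm
dL_um = 0.0241704 * 1000 = 24.1704 um

24.1704


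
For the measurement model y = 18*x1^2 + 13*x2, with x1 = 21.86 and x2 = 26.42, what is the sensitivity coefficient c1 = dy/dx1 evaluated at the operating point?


y = 18*x1^2 + 13*x2
dy/dx1 = 2*18*x1
Evaluate at x1 = 21.86: c1 = 36 * 21.86
c1 = 786.9600

786.9600


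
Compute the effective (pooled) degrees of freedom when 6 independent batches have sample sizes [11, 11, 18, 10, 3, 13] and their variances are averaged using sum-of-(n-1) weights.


nu = sum_i (n_i - 1)
nu = ((11 - 1) + (11 - 1) + (18 - 1) + (10 - 1) + (3 - 1) + (13 - 1))
nu = 10 + 10 + 17 + 9 + 2 + 12
nu = 60

60


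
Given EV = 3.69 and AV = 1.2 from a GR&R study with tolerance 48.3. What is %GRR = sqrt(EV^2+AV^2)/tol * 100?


GRR = sqrt(EV^2 + AV^2) = sqrt(3.69^2 + 1.2^2) = 3.8802191
%GRR = GRR / tol * 100 = 3.8802191 / 48.3 * 100
%GRR = 8.0336

8.0336


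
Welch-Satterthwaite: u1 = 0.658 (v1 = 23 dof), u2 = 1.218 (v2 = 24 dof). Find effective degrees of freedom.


uc = sqrt(u1^2 + u2^2) = sqrt(0.658^2 + 1.218^2) = 1.3843728
v_eff = uc^4 / (u1^4/v1 + u2^4/v2)
= 1.3843728^4 / (0.658^4/23 + 1.218^4/24)
= 3.6729264 / 0.099852151
v_eff = 36.7836

36.7836


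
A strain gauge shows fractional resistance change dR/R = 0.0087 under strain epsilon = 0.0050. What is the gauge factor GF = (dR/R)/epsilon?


GF = (dR/R) / epsilon
= 0.0087 / 0.0050
= 1.7400

1.7400


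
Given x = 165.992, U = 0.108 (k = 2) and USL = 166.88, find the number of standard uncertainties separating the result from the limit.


u = U / k = 0.108 / 2 = 0.054
margin = |USL - x| = |166.88 - 165.992| = 0.888
z = margin / u = 0.888 / 0.054
z = 16.4444

16.4444


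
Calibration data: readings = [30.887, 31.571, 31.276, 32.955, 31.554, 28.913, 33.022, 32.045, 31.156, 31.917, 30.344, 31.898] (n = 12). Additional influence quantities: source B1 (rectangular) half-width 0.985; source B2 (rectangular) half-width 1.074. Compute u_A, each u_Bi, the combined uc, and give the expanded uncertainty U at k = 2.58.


mean = (30.887 + 31.571 + 31.276 + 32.955 + 31.554 + 28.913 + 33.022 + 32.045 + 31.156 + 31.917 + 30.344 + 31.898) / 12 = 31.4615
s = sqrt(sum((x - mean)^2)/(n-1)) = 1.1129887
u_A = s / sqrt(n) = 1.1129887 / sqrt(12) = 0.32129216
u_B1 = 0.985 / sqrt(3) = 0.56869002
u_B2 = 1.074 / sqrt(3) = 0.62007419
uc = sqrt(0.32129216^2 + 0.56869002^2 + 0.62007419^2) = 0.900627
U = k * uc = 2.58 * 0.900627
U = 2.3236

2.3236


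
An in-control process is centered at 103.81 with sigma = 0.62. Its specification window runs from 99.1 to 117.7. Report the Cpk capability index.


Cpu = (USL - mean) / (3*sigma) = (117.7 - 103.81) / (3*0.62) = 7.4677
Cpl = (mean - LSL) / (3*sigma) = (103.81 - 99.1) / (3*0.62) = 2.5323
Cpk = min(Cpu, Cpl) = 2.5323

2.5323


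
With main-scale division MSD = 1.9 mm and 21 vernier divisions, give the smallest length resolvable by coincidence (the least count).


LC = MSD / n_div
= 1.9 / 21
= 0.0905

0.0905


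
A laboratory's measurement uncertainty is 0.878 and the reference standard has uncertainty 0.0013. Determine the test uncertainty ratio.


TUR = u_lab / u_ref
= 0.878 / 0.0013
= 675.3846

675.3846


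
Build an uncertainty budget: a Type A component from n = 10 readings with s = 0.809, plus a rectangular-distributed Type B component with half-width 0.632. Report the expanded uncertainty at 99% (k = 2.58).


u_A = s / sqrt(n) = 0.809 / sqrt(10) = 0.25582826
u_B = half_width / sqrt(3) = 0.632 / sqrt(3) = 0.36488537
uc = sqrt(u_A^2 + u_B^2) = sqrt(0.25582826^2 + 0.36488537^2) = 0.44563374
U = k * uc = 2.58 * 0.44563374
U = 1.1497

1.1497


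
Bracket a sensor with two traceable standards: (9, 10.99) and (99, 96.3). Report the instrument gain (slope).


slope = (y2 - y1) / (x2 - x1)
= (96.3 - 10.99) / (99 - 9)
= 85.3100 / 90
= 0.9479

0.9479


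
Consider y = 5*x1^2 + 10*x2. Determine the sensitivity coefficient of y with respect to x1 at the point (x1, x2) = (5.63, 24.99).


y = 5*x1^2 + 10*x2
dy/dx1 = 2*5*x1
Evaluate at x1 = 5.63: c1 = 10 * 5.63
c1 = 56.3000

56.3000


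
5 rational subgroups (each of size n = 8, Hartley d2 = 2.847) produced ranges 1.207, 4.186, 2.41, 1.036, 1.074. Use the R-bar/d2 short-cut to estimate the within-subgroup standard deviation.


R_bar = (1.207 + 4.186 + 2.41 + 1.036 + 1.074) / 5
R_bar = 9.913 / 5 = 1.9826
sigma_hat = R_bar / d2 = 1.9826 / 2.847 = 0.6964

0.6964


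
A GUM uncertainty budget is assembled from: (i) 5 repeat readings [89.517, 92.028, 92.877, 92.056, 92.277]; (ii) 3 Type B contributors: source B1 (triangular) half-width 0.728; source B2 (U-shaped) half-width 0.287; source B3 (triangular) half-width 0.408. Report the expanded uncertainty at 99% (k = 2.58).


mean = (89.517 + 92.028 + 92.877 + 92.056 + 92.277) / 5 = 91.751
s = sqrt(sum((x - mean)^2)/(n-1)) = 1.2947067
u_A = s / sqrt(n) = 1.2947067 / sqrt(5) = 0.57901044
u_B1 = 0.728 / sqrt(6) = 0.29720476
u_B2 = 0.287 / sqrt(2) = 0.20293965
u_B3 = 0.408 / sqrt(6) = 0.1665653
uc = sqrt(0.57901044^2 + 0.29720476^2 + 0.20293965^2 + 0.1665653^2) = 0.70179218
U = k * uc = 2.58 * 0.70179218
U = 1.8106

1.8106


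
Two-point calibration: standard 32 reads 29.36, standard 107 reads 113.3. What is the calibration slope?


slope = (y2 - y1) / (x2 - x1)
= (113.3 - 29.36) / (107 - 32)
= 83.9400 / 75
= 1.1192

1.1192


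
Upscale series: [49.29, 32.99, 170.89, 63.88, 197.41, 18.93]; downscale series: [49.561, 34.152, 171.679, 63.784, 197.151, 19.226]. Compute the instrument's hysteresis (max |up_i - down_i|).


|49.29 - 49.561| = 0.2710
|32.99 - 34.152| = 1.1620
|170.89 - 171.679| = 0.7890
|63.88 - 63.784| = 0.0960
|197.41 - 197.151| = 0.2590
|18.93 - 19.226| = 0.2960
hysteresis = max(diffs) = 1.1620

1.1620


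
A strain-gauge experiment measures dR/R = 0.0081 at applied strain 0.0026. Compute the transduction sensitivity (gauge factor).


GF = (dR/R) / epsilon
= 0.0081 / 0.0026
= 3.1154

3.1154


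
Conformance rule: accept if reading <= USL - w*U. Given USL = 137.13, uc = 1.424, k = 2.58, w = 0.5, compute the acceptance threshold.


U = k * uc = 2.58 * 1.424 = 3.67392
guard band g = w * U = 0.5 * 3.67392 = 1.83696
AL = USL - g = 137.13 - 1.83696
AL = 135.2930

135.2930


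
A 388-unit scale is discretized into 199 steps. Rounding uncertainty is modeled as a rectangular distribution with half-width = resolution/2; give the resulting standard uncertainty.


resolution = range / divisions
resolution = 388 / 199 = 1.9497487
u_res = resolution / (2*sqrt(3))
u_res = 1.9497487 / 3.4641016
u_res = 0.5628

0.5628


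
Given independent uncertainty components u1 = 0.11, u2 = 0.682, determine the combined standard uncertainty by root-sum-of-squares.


uc = sqrt(0.11^2 + 0.682^2)
uc = sqrt(0.477224)
uc = 0.6908

0.6908


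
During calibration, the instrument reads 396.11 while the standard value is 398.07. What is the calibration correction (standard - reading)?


Correction = standard - reading
= 398.07 - 396.11
= 1.9600

1.9600


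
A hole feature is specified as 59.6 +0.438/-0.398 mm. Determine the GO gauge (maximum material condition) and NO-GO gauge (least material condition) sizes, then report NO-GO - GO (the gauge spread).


GO = nominal - lower_tol (smallest hole = maximum material condition)
GO = 59.6 - 0.398 = 59.202
NO-GO = nominal + upper_tol (largest hole = least material condition)
NO-GO = 59.6 + 0.438 = 60.038
spread = NO-GO - GO = 60.038 - 59.202 = 0.8360

0.8360


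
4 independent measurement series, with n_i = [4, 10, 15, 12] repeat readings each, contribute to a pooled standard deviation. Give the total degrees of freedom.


nu = sum_i (n_i - 1)
nu = ((4 - 1) + (10 - 1) + (15 - 1) + (12 - 1))
nu = 3 + 9 + 14 + 11
nu = 37

37


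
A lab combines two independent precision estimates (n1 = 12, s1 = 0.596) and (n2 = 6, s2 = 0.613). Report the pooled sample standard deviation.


s_p = sqrt(((n1-1)*s1^2 + (n2-1)*s2^2) / (n1+n2-2))
numerator = (12-1)*0.596^2 + (6-1)*0.613^2 = 3.907376 + 1.878845 = 5.786221
denominator = 12 + 6 - 2 = 16
s_p^2 = 5.786221 / 16 = 0.36163881
s_p = sqrt(0.36163881) = 0.6014

0.6014


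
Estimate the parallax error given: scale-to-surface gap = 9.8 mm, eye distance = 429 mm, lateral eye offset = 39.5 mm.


error = h * offset / d
= 9.8 * 39.5 / 429
= 0.9023

0.9023


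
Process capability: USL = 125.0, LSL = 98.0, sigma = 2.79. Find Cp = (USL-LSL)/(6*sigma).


Cp = (USL - LSL) / (6 * sigma)
= (125.0 - 98.0) / (6 * 2.79)
= 27.0000 / 16.7400
= 1.6129

1.6129


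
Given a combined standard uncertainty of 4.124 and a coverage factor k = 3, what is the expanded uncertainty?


U = k * uc
U = 3 * 4.124
U = 12.3720

12.3720


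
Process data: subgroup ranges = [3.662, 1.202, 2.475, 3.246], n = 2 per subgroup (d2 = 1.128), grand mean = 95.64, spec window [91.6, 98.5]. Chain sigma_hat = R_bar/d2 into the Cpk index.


R_bar = (3.662 + 1.202 + 2.475 + 3.246) / 4 = 2.64625
sigma = R_bar / d2 = 2.64625 / 1.128 = 2.3459663
Cp = (USL - LSL)/(6*sigma) = (98.5 - 91.6)/(6*2.3459663) = 0.4902
Cpu = (98.5 - 95.64)/(3*2.3459663) = 0.4064
Cpl = (95.64 - 91.6)/(3*2.3459663) = 0.5740
Cpk = min(Cpu, Cpl) = 0.4064

0.4064


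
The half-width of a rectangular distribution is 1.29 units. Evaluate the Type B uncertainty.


u_B = half_width / sqrt(3)
u_B = 1.29 / 1.7320508
u_B = 0.7448

0.7448


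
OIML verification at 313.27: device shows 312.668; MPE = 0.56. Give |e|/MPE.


e = indication - reference = 312.668 - 313.27 = -0.6020
|e| = 0.6020
ratio = |e| / MPE = 0.6020 / 0.56
ratio = 1.0750

1.0750


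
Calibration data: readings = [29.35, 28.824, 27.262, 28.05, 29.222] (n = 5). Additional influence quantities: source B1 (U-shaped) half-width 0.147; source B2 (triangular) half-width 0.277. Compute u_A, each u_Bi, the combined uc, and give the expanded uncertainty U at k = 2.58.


mean = (29.35 + 28.824 + 27.262 + 28.05 + 29.222) / 5 = 28.5416
s = sqrt(sum((x - mean)^2)/(n-1)) = 0.87681971
u_A = s / sqrt(n) = 0.87681971 / sqrt(5) = 0.3921257
u_B1 = 0.147 / sqrt(2) = 0.1039447
u_B2 = 0.277 / sqrt(6) = 0.11308478
uc = sqrt(0.3921257^2 + 0.1039447^2 + 0.11308478^2) = 0.42113565
U = k * uc = 2.58 * 0.42113565
U = 1.0865

1.0865


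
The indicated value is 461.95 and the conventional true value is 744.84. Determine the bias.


Systematic error = measured - true
= 461.95 - 744.84
= -282.8900

-282.8900


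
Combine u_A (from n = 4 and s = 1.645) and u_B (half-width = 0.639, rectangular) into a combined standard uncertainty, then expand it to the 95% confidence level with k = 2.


u_A = s / sqrt(n) = 1.645 / sqrt(4) = 0.8225
u_B = half_width / sqrt(3) = 0.639 / sqrt(3) = 0.36892682
uc = sqrt(u_A^2 + u_B^2) = sqrt(0.8225^2 + 0.36892682^2) = 0.90145064
U = k * uc = 2 * 0.90145064
U = 1.8029

1.8029


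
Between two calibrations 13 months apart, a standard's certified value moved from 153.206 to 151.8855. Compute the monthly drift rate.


rate = (v2 - v1) / months
= (151.8855 - 153.206) / 13
= -1.3205 / 13
= -0.1016

-0.1016


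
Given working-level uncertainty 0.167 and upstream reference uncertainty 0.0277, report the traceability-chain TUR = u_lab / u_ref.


TUR = u_lab / u_ref
= 0.167 / 0.0277
= 6.0289

6.0289


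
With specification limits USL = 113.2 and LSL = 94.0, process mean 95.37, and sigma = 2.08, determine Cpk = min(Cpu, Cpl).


Cpu = (USL - mean) / (3*sigma) = (113.2 - 95.37) / (3*2.08) = 2.8574
Cpl = (mean - LSL) / (3*sigma) = (95.37 - 94.0) / (3*2.08) = 0.2196
Cpk = min(Cpu, Cpl) = 0.2196

0.2196


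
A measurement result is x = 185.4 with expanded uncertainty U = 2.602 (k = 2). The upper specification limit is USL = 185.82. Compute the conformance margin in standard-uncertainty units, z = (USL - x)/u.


u = U / k = 2.602 / 2 = 1.301
margin = |USL - x| = |185.82 - 185.4| = 0.42
z = margin / u = 0.42 / 1.301
z = 0.3228

0.3228


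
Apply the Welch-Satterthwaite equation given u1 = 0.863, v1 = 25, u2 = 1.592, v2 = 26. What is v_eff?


uc = sqrt(u1^2 + u2^2) = sqrt(0.863^2 + 1.592^2) = 1.8108653
v_eff = uc^4 / (u1^4/v1 + u2^4/v2)
= 1.8108653^4 / (0.863^4/25 + 1.592^4/26)
= 10.75337 / 0.26924523
v_eff = 39.9389

39.9389
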